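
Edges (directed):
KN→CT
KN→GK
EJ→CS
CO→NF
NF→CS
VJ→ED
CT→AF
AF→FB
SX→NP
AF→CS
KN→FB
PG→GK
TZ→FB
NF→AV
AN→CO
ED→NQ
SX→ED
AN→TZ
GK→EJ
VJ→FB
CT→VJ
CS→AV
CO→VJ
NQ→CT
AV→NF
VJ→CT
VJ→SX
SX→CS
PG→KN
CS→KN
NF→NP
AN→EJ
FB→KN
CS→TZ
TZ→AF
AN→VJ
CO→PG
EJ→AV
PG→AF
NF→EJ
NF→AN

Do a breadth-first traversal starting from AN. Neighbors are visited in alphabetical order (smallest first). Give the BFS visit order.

AN, CO, EJ, TZ, VJ, NF, PG, AV, CS, AF, FB, CT, ED, SX, NP, GK, KN, NQ

Visit AN; enqueue CO, EJ, TZ, VJ → queue [CO, EJ, TZ, VJ]
Visit CO; enqueue NF, PG → queue [EJ, TZ, VJ, NF, PG]
Visit EJ; enqueue AV, CS → queue [TZ, VJ, NF, PG, AV, CS]
Visit TZ; enqueue AF, FB → queue [VJ, NF, PG, AV, CS, AF, FB]
Visit VJ; enqueue CT, ED, SX → queue [NF, PG, AV, CS, AF, FB, CT, ED, SX]
Visit NF; enqueue NP → queue [PG, AV, CS, AF, FB, CT, ED, SX, NP]
Visit PG; enqueue GK, KN → queue [AV, CS, AF, FB, CT, ED, SX, NP, GK, KN]
Visit AV → queue [CS, AF, FB, CT, ED, SX, NP, GK, KN]
Visit CS → queue [AF, FB, CT, ED, SX, NP, GK, KN]
Visit AF → queue [FB, CT, ED, SX, NP, GK, KN]
Visit FB → queue [CT, ED, SX, NP, GK, KN]
Visit CT → queue [ED, SX, NP, GK, KN]
Visit ED; enqueue NQ → queue [SX, NP, GK, KN, NQ]
Visit SX → queue [NP, GK, KN, NQ]
Visit NP → queue [GK, KN, NQ]
Visit GK → queue [KN, NQ]
Visit KN → queue [NQ]
Visit NQ → queue []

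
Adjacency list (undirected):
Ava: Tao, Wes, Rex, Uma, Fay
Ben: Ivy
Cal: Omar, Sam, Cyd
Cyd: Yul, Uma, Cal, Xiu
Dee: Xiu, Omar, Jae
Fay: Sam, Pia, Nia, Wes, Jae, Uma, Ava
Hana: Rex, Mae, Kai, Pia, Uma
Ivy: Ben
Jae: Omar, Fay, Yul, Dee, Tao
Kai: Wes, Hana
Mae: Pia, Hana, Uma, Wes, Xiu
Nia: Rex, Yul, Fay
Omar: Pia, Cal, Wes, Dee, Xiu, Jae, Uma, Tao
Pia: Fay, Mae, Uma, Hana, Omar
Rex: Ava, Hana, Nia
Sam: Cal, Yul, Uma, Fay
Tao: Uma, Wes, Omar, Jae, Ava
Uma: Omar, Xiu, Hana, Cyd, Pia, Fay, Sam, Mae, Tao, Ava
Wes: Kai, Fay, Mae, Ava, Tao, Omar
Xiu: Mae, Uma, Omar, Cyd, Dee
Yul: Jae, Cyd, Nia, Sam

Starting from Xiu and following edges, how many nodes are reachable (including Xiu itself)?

BFS from Xiu visits: Xiu, Cyd, Dee, Mae, Omar, Uma, Cal, Yul, Jae, Hana, Pia, Wes, Tao, Ava, Fay, Sam, Nia, Kai, Rex
Reachable nodes: 19 of 21 total.

19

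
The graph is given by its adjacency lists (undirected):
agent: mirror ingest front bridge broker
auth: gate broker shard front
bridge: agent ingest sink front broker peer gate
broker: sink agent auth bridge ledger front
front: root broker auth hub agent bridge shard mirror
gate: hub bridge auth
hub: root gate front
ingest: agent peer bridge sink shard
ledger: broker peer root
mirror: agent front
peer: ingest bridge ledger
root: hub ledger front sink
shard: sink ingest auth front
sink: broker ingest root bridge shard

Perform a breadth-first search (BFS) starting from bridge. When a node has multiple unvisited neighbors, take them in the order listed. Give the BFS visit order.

bridge, agent, ingest, sink, front, broker, peer, gate, mirror, shard, root, auth, hub, ledger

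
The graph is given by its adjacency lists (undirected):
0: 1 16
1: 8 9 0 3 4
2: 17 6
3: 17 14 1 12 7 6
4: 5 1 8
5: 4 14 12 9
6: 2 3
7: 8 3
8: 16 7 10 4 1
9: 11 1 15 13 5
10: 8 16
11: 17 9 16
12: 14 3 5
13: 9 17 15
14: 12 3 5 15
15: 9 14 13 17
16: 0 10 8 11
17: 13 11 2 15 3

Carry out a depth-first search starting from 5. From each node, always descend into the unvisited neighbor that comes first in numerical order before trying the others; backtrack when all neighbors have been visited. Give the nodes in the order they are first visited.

Visit 5
5 → 4
4 → 1
1 → 0
0 → 16
16 → 8
8 → 7
7 → 3
3 → 6
6 → 2
2 → 17
17 → 11
11 → 9
9 → 13
13 → 15
15 → 14
14 → 12
8 → 10

5 -> 4 -> 1 -> 0 -> 16 -> 8 -> 7 -> 3 -> 6 -> 2 -> 17 -> 11 -> 9 -> 13 -> 15 -> 14 -> 12 -> 10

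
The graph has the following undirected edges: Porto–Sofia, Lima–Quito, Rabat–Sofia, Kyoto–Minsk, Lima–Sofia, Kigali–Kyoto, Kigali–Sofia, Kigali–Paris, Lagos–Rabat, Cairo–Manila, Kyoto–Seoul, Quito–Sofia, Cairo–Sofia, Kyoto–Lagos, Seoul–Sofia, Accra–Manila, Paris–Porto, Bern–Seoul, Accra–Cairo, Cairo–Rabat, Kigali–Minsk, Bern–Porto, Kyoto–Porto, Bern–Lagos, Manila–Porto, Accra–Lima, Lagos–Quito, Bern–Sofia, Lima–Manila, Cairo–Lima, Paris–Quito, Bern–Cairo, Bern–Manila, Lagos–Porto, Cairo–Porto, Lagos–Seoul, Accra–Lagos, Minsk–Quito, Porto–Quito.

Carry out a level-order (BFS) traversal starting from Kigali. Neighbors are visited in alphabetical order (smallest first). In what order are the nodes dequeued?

Kigali, Kyoto, Minsk, Paris, Sofia, Lagos, Porto, Seoul, Quito, Bern, Cairo, Lima, Rabat, Accra, Manila

Visit Kigali; enqueue Kyoto, Minsk, Paris, Sofia → queue [Kyoto, Minsk, Paris, Sofia]
Visit Kyoto; enqueue Lagos, Porto, Seoul → queue [Minsk, Paris, Sofia, Lagos, Porto, Seoul]
Visit Minsk; enqueue Quito → queue [Paris, Sofia, Lagos, Porto, Seoul, Quito]
Visit Paris → queue [Sofia, Lagos, Porto, Seoul, Quito]
Visit Sofia; enqueue Bern, Cairo, Lima, Rabat → queue [Lagos, Porto, Seoul, Quito, Bern, Cairo, Lima, Rabat]
Visit Lagos; enqueue Accra → queue [Porto, Seoul, Quito, Bern, Cairo, Lima, Rabat, Accra]
Visit Porto; enqueue Manila → queue [Seoul, Quito, Bern, Cairo, Lima, Rabat, Accra, Manila]
Visit Seoul → queue [Quito, Bern, Cairo, Lima, Rabat, Accra, Manila]
Visit Quito → queue [Bern, Cairo, Lima, Rabat, Accra, Manila]
Visit Bern → queue [Cairo, Lima, Rabat, Accra, Manila]
Visit Cairo → queue [Lima, Rabat, Accra, Manila]
Visit Lima → queue [Rabat, Accra, Manila]
Visit Rabat → queue [Accra, Manila]
Visit Accra → queue [Manila]
Visit Manila → queue []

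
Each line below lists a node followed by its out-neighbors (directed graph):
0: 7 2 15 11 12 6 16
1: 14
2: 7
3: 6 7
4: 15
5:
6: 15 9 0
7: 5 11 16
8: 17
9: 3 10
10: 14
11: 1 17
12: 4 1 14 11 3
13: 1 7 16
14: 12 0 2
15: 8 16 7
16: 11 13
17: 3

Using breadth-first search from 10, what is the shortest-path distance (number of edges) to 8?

4

Level 0: 10
Level 1: 14
Level 2: 0, 2, 12
Level 3: 1, 3, 4, 6, 7, 11, 15, 16
Level 4: 5, 8, 9, 13, 17
8 first appears at level 4.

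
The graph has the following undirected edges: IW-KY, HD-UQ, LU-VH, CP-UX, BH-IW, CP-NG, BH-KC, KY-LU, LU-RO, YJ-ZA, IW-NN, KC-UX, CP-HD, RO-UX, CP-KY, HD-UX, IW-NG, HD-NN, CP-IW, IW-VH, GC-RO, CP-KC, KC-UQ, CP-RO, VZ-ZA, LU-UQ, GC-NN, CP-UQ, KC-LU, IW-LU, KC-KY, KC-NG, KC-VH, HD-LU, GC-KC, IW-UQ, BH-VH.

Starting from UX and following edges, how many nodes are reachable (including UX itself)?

14

BFS from UX visits: UX, RO, KC, HD, CP, LU, GC, VH, UQ, NG, KY, BH, NN, IW
Reachable nodes: 14 of 17 total.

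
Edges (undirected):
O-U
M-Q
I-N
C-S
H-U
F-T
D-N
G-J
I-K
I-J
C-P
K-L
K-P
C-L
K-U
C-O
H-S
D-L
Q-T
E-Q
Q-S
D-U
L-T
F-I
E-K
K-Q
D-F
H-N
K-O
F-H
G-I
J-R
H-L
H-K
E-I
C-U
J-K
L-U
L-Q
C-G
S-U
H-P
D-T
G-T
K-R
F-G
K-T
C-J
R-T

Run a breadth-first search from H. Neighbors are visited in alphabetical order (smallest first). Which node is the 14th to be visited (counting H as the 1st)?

J

Visit H; enqueue F, K, L, N, P, S, U → queue [F, K, L, N, P, S, U]
Visit F; enqueue D, G, I, T → queue [K, L, N, P, S, U, D, G, I, T]
Visit K; enqueue E, J, O, Q, R → queue [L, N, P, S, U, D, G, I, T, E, J, O, Q, R]
Visit L; enqueue C → queue [N, P, S, U, D, G, I, T, E, J, O, Q, R, C]
Visit N → queue [P, S, U, D, G, I, T, E, J, O, Q, R, C]
Visit P → queue [S, U, D, G, I, T, E, J, O, Q, R, C]
Visit S → queue [U, D, G, I, T, E, J, O, Q, R, C]
Visit U → queue [D, G, I, T, E, J, O, Q, R, C]
Visit D → queue [G, I, T, E, J, O, Q, R, C]
Visit G → queue [I, T, E, J, O, Q, R, C]
Visit I → queue [T, E, J, O, Q, R, C]
Visit T → queue [E, J, O, Q, R, C]
Visit E → queue [J, O, Q, R, C]
Visit J → queue [O, Q, R, C]
Visit O → queue [Q, R, C]
Visit Q; enqueue M → queue [R, C, M]
Visit R → queue [C, M]
Visit C → queue [M]
Visit M → queue []

Visit order: H, F, K, L, N, P, S, U, D, G, I, T, E, J, O, Q, R, C, M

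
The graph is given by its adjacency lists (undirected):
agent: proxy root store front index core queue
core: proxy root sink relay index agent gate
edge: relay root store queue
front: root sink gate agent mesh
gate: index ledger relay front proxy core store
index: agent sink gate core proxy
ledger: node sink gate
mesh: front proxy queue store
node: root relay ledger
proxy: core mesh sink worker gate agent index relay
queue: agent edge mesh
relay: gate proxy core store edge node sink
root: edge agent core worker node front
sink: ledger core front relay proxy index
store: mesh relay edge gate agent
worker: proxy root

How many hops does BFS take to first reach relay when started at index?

2

Level 0: index
Level 1: agent, core, gate, proxy, sink
Level 2: front, ledger, mesh, queue, relay, root, store, worker
Level 3: edge, node
relay first appears at level 2.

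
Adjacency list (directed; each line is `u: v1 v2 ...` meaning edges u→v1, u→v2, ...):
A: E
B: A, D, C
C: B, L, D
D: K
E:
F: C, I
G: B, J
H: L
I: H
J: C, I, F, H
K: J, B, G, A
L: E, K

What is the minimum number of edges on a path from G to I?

Level 0: G
Level 1: B, J
Level 2: A, C, D, F, H, I
Level 3: E, K, L
I first appears at level 2.

2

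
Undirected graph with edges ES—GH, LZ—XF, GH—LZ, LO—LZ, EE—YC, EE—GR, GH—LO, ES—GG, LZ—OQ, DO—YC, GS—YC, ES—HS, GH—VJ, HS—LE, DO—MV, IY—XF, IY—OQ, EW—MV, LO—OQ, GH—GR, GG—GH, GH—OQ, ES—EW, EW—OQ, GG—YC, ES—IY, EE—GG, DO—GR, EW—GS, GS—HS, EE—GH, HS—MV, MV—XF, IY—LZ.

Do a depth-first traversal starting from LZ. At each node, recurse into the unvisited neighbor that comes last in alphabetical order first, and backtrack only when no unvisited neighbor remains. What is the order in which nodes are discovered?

LZ -> XF -> MV -> HS -> LE -> GS -> YC -> GG -> GH -> VJ -> OQ -> LO -> IY -> ES -> EW -> GR -> EE -> DO

Visit LZ
LZ → XF
XF → MV
MV → HS
HS → LE
HS → GS
GS → YC
YC → GG
GG → GH
GH → VJ
GH → OQ
OQ → LO
OQ → IY
IY → ES
ES → EW
GH → GR
GR → EE
GR → DO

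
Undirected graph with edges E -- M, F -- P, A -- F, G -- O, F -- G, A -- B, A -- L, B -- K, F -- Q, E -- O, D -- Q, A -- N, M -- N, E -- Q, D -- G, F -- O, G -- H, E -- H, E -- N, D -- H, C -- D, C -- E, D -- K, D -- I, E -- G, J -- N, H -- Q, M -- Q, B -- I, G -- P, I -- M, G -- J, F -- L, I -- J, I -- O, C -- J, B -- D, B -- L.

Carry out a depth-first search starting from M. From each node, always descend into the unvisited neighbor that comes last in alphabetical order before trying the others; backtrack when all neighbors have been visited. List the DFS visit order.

M → Q → H → G → P → F → O → I → J → N → E → C → D → K → B → L → A

Visit M
M → Q
Q → H
H → G
G → P
P → F
F → O
O → I
I → J
J → N
N → E
E → C
C → D
D → K
K → B
B → L
L → A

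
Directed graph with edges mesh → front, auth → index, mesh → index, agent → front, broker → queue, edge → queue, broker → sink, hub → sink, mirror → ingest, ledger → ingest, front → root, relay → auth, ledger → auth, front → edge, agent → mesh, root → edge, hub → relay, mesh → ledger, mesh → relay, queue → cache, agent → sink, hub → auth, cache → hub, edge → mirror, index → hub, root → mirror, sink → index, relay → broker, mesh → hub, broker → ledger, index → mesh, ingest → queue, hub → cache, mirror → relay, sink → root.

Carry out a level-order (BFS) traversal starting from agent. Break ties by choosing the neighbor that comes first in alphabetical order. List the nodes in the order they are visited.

Visit agent; enqueue front, mesh, sink → queue [front, mesh, sink]
Visit front; enqueue edge, root → queue [mesh, sink, edge, root]
Visit mesh; enqueue hub, index, ledger, relay → queue [sink, edge, root, hub, index, ledger, relay]
Visit sink → queue [edge, root, hub, index, ledger, relay]
Visit edge; enqueue mirror, queue → queue [root, hub, index, ledger, relay, mirror, queue]
Visit root → queue [hub, index, ledger, relay, mirror, queue]
Visit hub; enqueue auth, cache → queue [index, ledger, relay, mirror, queue, auth, cache]
Visit index → queue [ledger, relay, mirror, queue, auth, cache]
Visit ledger; enqueue ingest → queue [relay, mirror, queue, auth, cache, ingest]
Visit relay; enqueue broker → queue [mirror, queue, auth, cache, ingest, broker]
Visit mirror → queue [queue, auth, cache, ingest, broker]
Visit queue → queue [auth, cache, ingest, broker]
Visit auth → queue [cache, ingest, broker]
Visit cache → queue [ingest, broker]
Visit ingest → queue [broker]
Visit broker → queue []

agent, front, mesh, sink, edge, root, hub, index, ledger, relay, mirror, queue, auth, cache, ingest, broker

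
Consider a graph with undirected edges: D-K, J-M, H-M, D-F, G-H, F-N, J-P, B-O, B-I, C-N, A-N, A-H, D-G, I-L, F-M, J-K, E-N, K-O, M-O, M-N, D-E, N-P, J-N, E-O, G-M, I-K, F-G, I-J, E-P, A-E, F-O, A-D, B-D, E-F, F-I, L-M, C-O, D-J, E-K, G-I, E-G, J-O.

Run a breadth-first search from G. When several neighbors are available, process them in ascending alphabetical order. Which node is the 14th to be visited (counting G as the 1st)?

P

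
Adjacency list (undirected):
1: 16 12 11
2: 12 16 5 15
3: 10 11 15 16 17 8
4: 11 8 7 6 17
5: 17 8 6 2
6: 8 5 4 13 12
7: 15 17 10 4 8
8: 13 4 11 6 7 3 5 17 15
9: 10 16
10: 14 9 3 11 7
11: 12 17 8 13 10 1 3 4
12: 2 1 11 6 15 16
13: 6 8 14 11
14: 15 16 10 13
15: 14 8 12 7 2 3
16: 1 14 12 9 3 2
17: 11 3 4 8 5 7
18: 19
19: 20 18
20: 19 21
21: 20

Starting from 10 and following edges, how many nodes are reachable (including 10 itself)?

BFS from 10 visits: 10, 14, 9, 3, 11, 7, 15, 16, 13, 17, 8, 12, 1, 4, 2, 6, 5
Reachable nodes: 17 of 21 total.

17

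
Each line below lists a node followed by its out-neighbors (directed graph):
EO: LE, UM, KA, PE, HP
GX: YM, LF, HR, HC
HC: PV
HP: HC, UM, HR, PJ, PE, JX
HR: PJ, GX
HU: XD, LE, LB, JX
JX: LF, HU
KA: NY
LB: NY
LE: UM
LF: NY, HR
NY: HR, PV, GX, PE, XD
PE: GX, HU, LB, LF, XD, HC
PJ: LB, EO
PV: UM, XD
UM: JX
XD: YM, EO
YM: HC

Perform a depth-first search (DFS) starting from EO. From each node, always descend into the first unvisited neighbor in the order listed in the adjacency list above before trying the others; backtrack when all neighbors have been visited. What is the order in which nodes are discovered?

Visit EO
EO → LE
LE → UM
UM → JX
JX → LF
LF → NY
NY → HR
HR → PJ
PJ → LB
HR → GX
GX → YM
YM → HC
HC → PV
PV → XD
NY → PE
PE → HU
EO → KA
EO → HP

EO -> LE -> UM -> JX -> LF -> NY -> HR -> PJ -> LB -> GX -> YM -> HC -> PV -> XD -> PE -> HU -> KA -> HP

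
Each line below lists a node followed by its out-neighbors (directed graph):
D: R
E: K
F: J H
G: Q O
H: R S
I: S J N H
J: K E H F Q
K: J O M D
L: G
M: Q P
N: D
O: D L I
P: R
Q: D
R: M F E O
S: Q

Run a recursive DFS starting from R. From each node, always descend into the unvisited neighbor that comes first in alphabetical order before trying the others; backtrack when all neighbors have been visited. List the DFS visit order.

R -> E -> K -> D -> J -> F -> H -> S -> Q -> M -> P -> O -> I -> N -> L -> G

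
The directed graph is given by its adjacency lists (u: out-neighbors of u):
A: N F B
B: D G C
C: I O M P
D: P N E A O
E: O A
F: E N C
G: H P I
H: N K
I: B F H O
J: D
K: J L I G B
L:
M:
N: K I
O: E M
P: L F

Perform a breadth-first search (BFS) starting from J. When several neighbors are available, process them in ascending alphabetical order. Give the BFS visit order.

J → D → A → E → N → O → P → B → F → I → K → M → L → C → G → H

Visit J; enqueue D → queue [D]
Visit D; enqueue A, E, N, O, P → queue [A, E, N, O, P]
Visit A; enqueue B, F → queue [E, N, O, P, B, F]
Visit E → queue [N, O, P, B, F]
Visit N; enqueue I, K → queue [O, P, B, F, I, K]
Visit O; enqueue M → queue [P, B, F, I, K, M]
Visit P; enqueue L → queue [B, F, I, K, M, L]
Visit B; enqueue C, G → queue [F, I, K, M, L, C, G]
Visit F → queue [I, K, M, L, C, G]
Visit I; enqueue H → queue [K, M, L, C, G, H]
Visit K → queue [M, L, C, G, H]
Visit M → queue [L, C, G, H]
Visit L → queue [C, G, H]
Visit C → queue [G, H]
Visit G → queue [H]
Visit H → queue []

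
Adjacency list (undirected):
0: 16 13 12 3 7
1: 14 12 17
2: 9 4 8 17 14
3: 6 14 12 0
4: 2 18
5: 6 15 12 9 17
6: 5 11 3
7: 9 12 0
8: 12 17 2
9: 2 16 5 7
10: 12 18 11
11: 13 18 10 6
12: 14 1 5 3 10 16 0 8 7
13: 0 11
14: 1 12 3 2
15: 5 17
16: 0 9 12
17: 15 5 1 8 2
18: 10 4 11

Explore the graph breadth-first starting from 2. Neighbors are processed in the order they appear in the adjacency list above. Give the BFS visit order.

Visit 2; enqueue 9, 4, 8, 17, 14 → queue [9, 4, 8, 17, 14]
Visit 9; enqueue 16, 5, 7 → queue [4, 8, 17, 14, 16, 5, 7]
Visit 4; enqueue 18 → queue [8, 17, 14, 16, 5, 7, 18]
Visit 8; enqueue 12 → queue [17, 14, 16, 5, 7, 18, 12]
Visit 17; enqueue 15, 1 → queue [14, 16, 5, 7, 18, 12, 15, 1]
Visit 14; enqueue 3 → queue [16, 5, 7, 18, 12, 15, 1, 3]
Visit 16; enqueue 0 → queue [5, 7, 18, 12, 15, 1, 3, 0]
Visit 5; enqueue 6 → queue [7, 18, 12, 15, 1, 3, 0, 6]
Visit 7 → queue [18, 12, 15, 1, 3, 0, 6]
Visit 18; enqueue 10, 11 → queue [12, 15, 1, 3, 0, 6, 10, 11]
Visit 12 → queue [15, 1, 3, 0, 6, 10, 11]
Visit 15 → queue [1, 3, 0, 6, 10, 11]
Visit 1 → queue [3, 0, 6, 10, 11]
Visit 3 → queue [0, 6, 10, 11]
Visit 0; enqueue 13 → queue [6, 10, 11, 13]
Visit 6 → queue [10, 11, 13]
Visit 10 → queue [11, 13]
Visit 11 → queue [13]
Visit 13 → queue []

2 -> 9 -> 4 -> 8 -> 17 -> 14 -> 16 -> 5 -> 7 -> 18 -> 12 -> 15 -> 1 -> 3 -> 0 -> 6 -> 10 -> 11 -> 13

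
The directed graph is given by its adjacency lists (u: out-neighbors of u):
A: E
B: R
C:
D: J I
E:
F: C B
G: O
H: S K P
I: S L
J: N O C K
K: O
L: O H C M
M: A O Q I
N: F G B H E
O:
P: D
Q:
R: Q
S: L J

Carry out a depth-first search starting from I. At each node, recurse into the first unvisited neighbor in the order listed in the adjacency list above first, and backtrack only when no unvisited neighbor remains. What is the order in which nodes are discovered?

I → S → L → O → H → K → P → D → J → N → F → C → B → R → Q → G → E → M → A

Visit I
I → S
S → L
L → O
L → H
H → K
H → P
P → D
D → J
J → N
N → F
F → C
F → B
B → R
R → Q
N → G
N → E
L → M
M → A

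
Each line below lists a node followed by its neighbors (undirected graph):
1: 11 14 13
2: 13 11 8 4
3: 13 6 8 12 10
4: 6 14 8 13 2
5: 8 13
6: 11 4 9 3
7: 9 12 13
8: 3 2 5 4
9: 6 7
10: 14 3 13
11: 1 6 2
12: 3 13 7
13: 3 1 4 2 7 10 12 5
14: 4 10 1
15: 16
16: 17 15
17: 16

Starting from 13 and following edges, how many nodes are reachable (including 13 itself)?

14

BFS from 13 visits: 13, 3, 1, 4, 2, 7, 10, 12, 5, 6, 8, 11, 14, 9
Reachable nodes: 14 of 17 total.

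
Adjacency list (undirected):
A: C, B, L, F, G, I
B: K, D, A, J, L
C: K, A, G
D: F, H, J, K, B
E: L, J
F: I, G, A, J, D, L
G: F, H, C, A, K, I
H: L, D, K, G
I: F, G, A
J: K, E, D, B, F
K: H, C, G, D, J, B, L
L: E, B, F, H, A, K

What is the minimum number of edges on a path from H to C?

2

Level 0: H
Level 1: D, G, K, L
Level 2: A, B, C, E, F, I, J
C first appears at level 2.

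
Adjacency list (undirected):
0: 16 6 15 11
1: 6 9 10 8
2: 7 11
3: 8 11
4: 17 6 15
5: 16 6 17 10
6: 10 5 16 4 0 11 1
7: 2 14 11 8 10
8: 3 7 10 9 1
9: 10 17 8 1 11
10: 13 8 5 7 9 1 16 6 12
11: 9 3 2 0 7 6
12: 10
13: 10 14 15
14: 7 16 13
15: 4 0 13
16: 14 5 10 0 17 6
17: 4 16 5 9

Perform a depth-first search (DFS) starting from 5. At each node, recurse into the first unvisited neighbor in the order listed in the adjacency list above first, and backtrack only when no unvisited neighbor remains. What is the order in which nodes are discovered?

Visit 5
5 → 16
16 → 14
14 → 7
7 → 2
2 → 11
11 → 9
9 → 10
10 → 13
13 → 15
15 → 4
4 → 17
4 → 6
6 → 0
6 → 1
1 → 8
8 → 3
10 → 12

5 -> 16 -> 14 -> 7 -> 2 -> 11 -> 9 -> 10 -> 13 -> 15 -> 4 -> 17 -> 6 -> 0 -> 1 -> 8 -> 3 -> 12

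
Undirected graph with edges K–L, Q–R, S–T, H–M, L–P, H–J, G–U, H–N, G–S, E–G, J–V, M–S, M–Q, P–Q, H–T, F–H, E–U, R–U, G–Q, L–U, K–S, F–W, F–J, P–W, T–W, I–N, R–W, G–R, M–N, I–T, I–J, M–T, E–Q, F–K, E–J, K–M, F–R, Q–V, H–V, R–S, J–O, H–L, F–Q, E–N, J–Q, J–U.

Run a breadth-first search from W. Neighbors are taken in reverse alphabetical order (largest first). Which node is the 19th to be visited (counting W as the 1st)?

Visit W; enqueue T, R, P, F → queue [T, R, P, F]
Visit T; enqueue S, M, I, H → queue [R, P, F, S, M, I, H]
Visit R; enqueue U, Q, G → queue [P, F, S, M, I, H, U, Q, G]
Visit P; enqueue L → queue [F, S, M, I, H, U, Q, G, L]
Visit F; enqueue K, J → queue [S, M, I, H, U, Q, G, L, K, J]
Visit S → queue [M, I, H, U, Q, G, L, K, J]
Visit M; enqueue N → queue [I, H, U, Q, G, L, K, J, N]
Visit I → queue [H, U, Q, G, L, K, J, N]
Visit H; enqueue V → queue [U, Q, G, L, K, J, N, V]
Visit U; enqueue E → queue [Q, G, L, K, J, N, V, E]
Visit Q → queue [G, L, K, J, N, V, E]
Visit G → queue [L, K, J, N, V, E]
Visit L → queue [K, J, N, V, E]
Visit K → queue [J, N, V, E]
Visit J; enqueue O → queue [N, V, E, O]
Visit N → queue [V, E, O]
Visit V → queue [E, O]
Visit E → queue [O]
Visit O → queue []

Visit order: W, T, R, P, F, S, M, I, H, U, Q, G, L, K, J, N, V, E, O

O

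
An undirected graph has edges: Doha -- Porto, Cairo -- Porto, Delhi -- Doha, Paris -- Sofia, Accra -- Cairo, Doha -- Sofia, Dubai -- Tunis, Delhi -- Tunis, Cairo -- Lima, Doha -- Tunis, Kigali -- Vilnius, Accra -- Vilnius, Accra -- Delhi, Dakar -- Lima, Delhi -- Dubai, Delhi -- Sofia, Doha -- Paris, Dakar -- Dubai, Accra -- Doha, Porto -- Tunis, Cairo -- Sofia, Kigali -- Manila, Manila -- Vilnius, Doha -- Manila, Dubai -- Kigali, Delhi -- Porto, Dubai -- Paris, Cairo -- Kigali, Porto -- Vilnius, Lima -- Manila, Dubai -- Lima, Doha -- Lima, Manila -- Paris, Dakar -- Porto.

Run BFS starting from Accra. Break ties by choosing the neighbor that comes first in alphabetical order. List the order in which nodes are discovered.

Visit Accra; enqueue Cairo, Delhi, Doha, Vilnius → queue [Cairo, Delhi, Doha, Vilnius]
Visit Cairo; enqueue Kigali, Lima, Porto, Sofia → queue [Delhi, Doha, Vilnius, Kigali, Lima, Porto, Sofia]
Visit Delhi; enqueue Dubai, Tunis → queue [Doha, Vilnius, Kigali, Lima, Porto, Sofia, Dubai, Tunis]
Visit Doha; enqueue Manila, Paris → queue [Vilnius, Kigali, Lima, Porto, Sofia, Dubai, Tunis, Manila, Paris]
Visit Vilnius → queue [Kigali, Lima, Porto, Sofia, Dubai, Tunis, Manila, Paris]
Visit Kigali → queue [Lima, Porto, Sofia, Dubai, Tunis, Manila, Paris]
Visit Lima; enqueue Dakar → queue [Porto, Sofia, Dubai, Tunis, Manila, Paris, Dakar]
Visit Porto → queue [Sofia, Dubai, Tunis, Manila, Paris, Dakar]
Visit Sofia → queue [Dubai, Tunis, Manila, Paris, Dakar]
Visit Dubai → queue [Tunis, Manila, Paris, Dakar]
Visit Tunis → queue [Manila, Paris, Dakar]
Visit Manila → queue [Paris, Dakar]
Visit Paris → queue [Dakar]
Visit Dakar → queue []

Accra Cairo Delhi Doha Vilnius Kigali Lima Porto Sofia Dubai Tunis Manila Paris Dakar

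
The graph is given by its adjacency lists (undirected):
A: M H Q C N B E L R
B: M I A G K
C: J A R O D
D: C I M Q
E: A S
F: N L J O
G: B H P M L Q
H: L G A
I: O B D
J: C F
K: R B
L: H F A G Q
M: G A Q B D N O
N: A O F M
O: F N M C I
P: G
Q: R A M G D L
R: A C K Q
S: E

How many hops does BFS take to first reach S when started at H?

Level 0: H
Level 1: A, G, L
Level 2: B, C, E, F, M, N, P, Q, R
Level 3: D, I, J, K, O, S
S first appears at level 3.

3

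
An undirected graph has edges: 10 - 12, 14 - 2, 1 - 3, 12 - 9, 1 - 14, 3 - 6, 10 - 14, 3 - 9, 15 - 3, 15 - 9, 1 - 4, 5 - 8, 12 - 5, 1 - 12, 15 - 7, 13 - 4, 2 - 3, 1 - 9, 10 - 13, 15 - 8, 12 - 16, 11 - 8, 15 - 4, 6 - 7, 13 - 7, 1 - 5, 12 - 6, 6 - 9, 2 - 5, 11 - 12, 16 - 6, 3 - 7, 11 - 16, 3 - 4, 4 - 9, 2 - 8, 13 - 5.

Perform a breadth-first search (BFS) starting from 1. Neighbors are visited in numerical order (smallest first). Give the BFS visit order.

Visit 1; enqueue 3, 4, 5, 9, 12, 14 → queue [3, 4, 5, 9, 12, 14]
Visit 3; enqueue 2, 6, 7, 15 → queue [4, 5, 9, 12, 14, 2, 6, 7, 15]
Visit 4; enqueue 13 → queue [5, 9, 12, 14, 2, 6, 7, 15, 13]
Visit 5; enqueue 8 → queue [9, 12, 14, 2, 6, 7, 15, 13, 8]
Visit 9 → queue [12, 14, 2, 6, 7, 15, 13, 8]
Visit 12; enqueue 10, 11, 16 → queue [14, 2, 6, 7, 15, 13, 8, 10, 11, 16]
Visit 14 → queue [2, 6, 7, 15, 13, 8, 10, 11, 16]
Visit 2 → queue [6, 7, 15, 13, 8, 10, 11, 16]
Visit 6 → queue [7, 15, 13, 8, 10, 11, 16]
Visit 7 → queue [15, 13, 8, 10, 11, 16]
Visit 15 → queue [13, 8, 10, 11, 16]
Visit 13 → queue [8, 10, 11, 16]
Visit 8 → queue [10, 11, 16]
Visit 10 → queue [11, 16]
Visit 11 → queue [16]
Visit 16 → queue []

1, 3, 4, 5, 9, 12, 14, 2, 6, 7, 15, 13, 8, 10, 11, 16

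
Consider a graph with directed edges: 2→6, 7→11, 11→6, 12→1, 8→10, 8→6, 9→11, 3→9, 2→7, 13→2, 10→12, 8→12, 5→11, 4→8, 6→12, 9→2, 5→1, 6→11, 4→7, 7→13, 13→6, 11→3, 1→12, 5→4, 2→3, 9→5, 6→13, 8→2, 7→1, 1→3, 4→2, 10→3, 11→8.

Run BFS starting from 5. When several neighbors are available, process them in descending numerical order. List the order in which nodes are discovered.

Visit 5; enqueue 11, 4, 1 → queue [11, 4, 1]
Visit 11; enqueue 8, 6, 3 → queue [4, 1, 8, 6, 3]
Visit 4; enqueue 7, 2 → queue [1, 8, 6, 3, 7, 2]
Visit 1; enqueue 12 → queue [8, 6, 3, 7, 2, 12]
Visit 8; enqueue 10 → queue [6, 3, 7, 2, 12, 10]
Visit 6; enqueue 13 → queue [3, 7, 2, 12, 10, 13]
Visit 3; enqueue 9 → queue [7, 2, 12, 10, 13, 9]
Visit 7 → queue [2, 12, 10, 13, 9]
Visit 2 → queue [12, 10, 13, 9]
Visit 12 → queue [10, 13, 9]
Visit 10 → queue [13, 9]
Visit 13 → queue [9]
Visit 9 → queue []

5 → 11 → 4 → 1 → 8 → 6 → 3 → 7 → 2 → 12 → 10 → 13 → 9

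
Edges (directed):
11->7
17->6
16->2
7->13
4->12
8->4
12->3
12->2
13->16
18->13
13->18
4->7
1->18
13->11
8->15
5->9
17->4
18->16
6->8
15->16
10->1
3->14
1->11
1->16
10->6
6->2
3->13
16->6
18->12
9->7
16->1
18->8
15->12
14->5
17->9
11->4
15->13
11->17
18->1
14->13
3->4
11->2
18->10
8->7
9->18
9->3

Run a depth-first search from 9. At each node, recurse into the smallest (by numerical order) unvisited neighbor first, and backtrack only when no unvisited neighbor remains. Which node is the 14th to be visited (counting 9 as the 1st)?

1

Visit 9
9 → 3
3 → 4
4 → 7
7 → 13
13 → 11
11 → 2
11 → 17
17 → 6
6 → 8
8 → 15
15 → 12
15 → 16
16 → 1
1 → 18
18 → 10
3 → 14
14 → 5

Visit order: 9, 3, 4, 7, 13, 11, 2, 17, 6, 8, 15, 12, 16, 1, 18, 10, 14, 5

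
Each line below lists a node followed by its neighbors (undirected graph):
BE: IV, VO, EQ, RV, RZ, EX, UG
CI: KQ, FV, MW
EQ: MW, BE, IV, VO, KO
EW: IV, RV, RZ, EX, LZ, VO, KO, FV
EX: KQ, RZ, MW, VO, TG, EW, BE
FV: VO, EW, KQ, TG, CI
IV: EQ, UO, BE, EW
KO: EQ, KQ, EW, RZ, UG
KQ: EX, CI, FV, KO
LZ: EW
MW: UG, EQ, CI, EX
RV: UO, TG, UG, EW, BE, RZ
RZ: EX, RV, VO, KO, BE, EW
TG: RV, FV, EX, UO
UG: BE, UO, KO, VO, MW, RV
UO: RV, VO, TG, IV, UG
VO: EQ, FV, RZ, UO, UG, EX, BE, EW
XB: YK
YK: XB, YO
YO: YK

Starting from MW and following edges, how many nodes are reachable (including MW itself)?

BFS from MW visits: MW, UG, EQ, CI, EX, BE, UO, KO, VO, RV, IV, KQ, FV, RZ, TG, EW, LZ
Reachable nodes: 17 of 20 total.

17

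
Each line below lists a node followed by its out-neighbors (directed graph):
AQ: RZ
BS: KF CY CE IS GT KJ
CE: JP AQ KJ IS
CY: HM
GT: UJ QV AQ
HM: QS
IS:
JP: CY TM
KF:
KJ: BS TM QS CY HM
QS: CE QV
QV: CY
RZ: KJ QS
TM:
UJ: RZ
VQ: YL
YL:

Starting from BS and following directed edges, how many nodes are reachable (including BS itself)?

BFS from BS visits: BS, CE, CY, GT, IS, KF, KJ, AQ, JP, HM, QV, UJ, QS, TM, RZ
Reachable nodes: 15 of 17 total.

15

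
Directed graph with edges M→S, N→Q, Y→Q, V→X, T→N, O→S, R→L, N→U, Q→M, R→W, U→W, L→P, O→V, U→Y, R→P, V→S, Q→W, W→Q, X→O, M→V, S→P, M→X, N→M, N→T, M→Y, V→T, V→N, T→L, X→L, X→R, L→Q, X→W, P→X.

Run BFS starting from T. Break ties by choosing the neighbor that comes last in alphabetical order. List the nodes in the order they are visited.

T, N, L, U, Q, M, P, Y, W, X, V, S, R, O

Visit T; enqueue N, L → queue [N, L]
Visit N; enqueue U, Q, M → queue [L, U, Q, M]
Visit L; enqueue P → queue [U, Q, M, P]
Visit U; enqueue Y, W → queue [Q, M, P, Y, W]
Visit Q → queue [M, P, Y, W]
Visit M; enqueue X, V, S → queue [P, Y, W, X, V, S]
Visit P → queue [Y, W, X, V, S]
Visit Y → queue [W, X, V, S]
Visit W → queue [X, V, S]
Visit X; enqueue R, O → queue [V, S, R, O]
Visit V → queue [S, R, O]
Visit S → queue [R, O]
Visit R → queue [O]
Visit O → queue []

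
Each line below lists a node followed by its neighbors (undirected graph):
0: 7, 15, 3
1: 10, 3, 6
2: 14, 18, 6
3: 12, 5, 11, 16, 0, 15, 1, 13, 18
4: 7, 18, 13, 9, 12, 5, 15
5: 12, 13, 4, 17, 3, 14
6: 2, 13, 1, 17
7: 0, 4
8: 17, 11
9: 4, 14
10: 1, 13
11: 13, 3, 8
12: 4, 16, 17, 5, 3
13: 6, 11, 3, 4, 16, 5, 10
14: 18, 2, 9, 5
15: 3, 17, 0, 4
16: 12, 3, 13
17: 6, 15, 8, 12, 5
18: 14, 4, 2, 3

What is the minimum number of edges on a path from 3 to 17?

2

Level 0: 3
Level 1: 0, 1, 5, 11, 12, 13, 15, 16, 18
Level 2: 2, 4, 6, 7, 8, 10, 14, 17
Level 3: 9
17 first appears at level 2.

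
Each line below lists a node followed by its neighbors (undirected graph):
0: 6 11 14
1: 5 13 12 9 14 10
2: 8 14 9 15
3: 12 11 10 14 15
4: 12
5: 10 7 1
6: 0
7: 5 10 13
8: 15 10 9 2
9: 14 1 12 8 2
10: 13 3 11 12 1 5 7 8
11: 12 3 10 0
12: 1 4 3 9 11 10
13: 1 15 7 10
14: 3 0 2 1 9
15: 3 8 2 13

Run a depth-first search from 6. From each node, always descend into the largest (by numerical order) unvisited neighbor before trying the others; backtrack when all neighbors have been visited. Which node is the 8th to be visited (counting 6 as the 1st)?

13

Visit 6
6 → 0
0 → 14
14 → 9
9 → 12
12 → 11
11 → 10
10 → 13
13 → 15
15 → 8
8 → 2
15 → 3
13 → 7
7 → 5
5 → 1
12 → 4

Visit order: 6, 0, 14, 9, 12, 11, 10, 13, 15, 8, 2, 3, 7, 5, 1, 4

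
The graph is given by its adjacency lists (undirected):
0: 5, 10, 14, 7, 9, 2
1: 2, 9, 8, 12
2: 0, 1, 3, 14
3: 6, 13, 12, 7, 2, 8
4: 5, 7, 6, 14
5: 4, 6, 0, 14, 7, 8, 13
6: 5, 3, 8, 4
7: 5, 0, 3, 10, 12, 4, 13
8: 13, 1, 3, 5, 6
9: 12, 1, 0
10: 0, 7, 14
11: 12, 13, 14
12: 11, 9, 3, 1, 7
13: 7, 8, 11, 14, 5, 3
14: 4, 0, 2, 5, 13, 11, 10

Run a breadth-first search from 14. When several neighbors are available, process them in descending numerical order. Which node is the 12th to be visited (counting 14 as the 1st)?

Visit 14; enqueue 13, 11, 10, 5, 4, 2, 0 → queue [13, 11, 10, 5, 4, 2, 0]
Visit 13; enqueue 8, 7, 3 → queue [11, 10, 5, 4, 2, 0, 8, 7, 3]
Visit 11; enqueue 12 → queue [10, 5, 4, 2, 0, 8, 7, 3, 12]
Visit 10 → queue [5, 4, 2, 0, 8, 7, 3, 12]
Visit 5; enqueue 6 → queue [4, 2, 0, 8, 7, 3, 12, 6]
Visit 4 → queue [2, 0, 8, 7, 3, 12, 6]
Visit 2; enqueue 1 → queue [0, 8, 7, 3, 12, 6, 1]
Visit 0; enqueue 9 → queue [8, 7, 3, 12, 6, 1, 9]
Visit 8 → queue [7, 3, 12, 6, 1, 9]
Visit 7 → queue [3, 12, 6, 1, 9]
Visit 3 → queue [12, 6, 1, 9]
Visit 12 → queue [6, 1, 9]
Visit 6 → queue [1, 9]
Visit 1 → queue [9]
Visit 9 → queue []

Visit order: 14, 13, 11, 10, 5, 4, 2, 0, 8, 7, 3, 12, 6, 1, 9

12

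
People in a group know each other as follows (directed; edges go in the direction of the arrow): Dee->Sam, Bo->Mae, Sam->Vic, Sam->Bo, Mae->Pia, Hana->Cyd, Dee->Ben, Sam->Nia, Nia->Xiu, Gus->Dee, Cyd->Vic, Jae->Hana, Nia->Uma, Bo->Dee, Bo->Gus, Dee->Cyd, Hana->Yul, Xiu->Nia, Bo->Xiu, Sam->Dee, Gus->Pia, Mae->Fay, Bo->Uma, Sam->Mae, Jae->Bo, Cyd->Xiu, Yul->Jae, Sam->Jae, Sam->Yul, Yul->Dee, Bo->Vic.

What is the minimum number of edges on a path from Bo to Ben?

2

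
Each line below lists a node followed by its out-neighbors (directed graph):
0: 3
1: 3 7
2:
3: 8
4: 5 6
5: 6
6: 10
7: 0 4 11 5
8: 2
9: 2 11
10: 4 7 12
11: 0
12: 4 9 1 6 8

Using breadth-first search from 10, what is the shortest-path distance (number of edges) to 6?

2

Level 0: 10
Level 1: 4, 7, 12
Level 2: 0, 1, 5, 6, 8, 9, 11
Level 3: 2, 3
6 first appears at level 2.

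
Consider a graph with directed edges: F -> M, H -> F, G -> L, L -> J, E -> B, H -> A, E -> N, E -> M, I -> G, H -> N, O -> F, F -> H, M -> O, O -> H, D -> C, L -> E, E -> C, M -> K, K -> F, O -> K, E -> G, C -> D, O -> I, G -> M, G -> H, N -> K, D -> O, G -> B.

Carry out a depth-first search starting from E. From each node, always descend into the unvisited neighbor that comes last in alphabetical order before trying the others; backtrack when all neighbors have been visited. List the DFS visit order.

E N K F M O I G L J H A B C D

Visit E
E → N
N → K
K → F
F → M
M → O
O → I
I → G
G → L
L → J
G → H
H → A
G → B
E → C
C → D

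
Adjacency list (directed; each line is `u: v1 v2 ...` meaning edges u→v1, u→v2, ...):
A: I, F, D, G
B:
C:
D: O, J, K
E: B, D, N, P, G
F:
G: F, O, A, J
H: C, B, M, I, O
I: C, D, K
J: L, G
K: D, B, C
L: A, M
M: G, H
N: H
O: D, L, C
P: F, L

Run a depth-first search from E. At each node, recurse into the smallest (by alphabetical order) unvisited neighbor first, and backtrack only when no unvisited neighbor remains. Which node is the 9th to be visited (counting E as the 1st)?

C

Visit E
E → B
E → D
D → J
J → G
G → A
A → F
A → I
I → C
I → K
G → O
O → L
L → M
M → H
E → N
E → P

Visit order: E, B, D, J, G, A, F, I, C, K, O, L, M, H, N, P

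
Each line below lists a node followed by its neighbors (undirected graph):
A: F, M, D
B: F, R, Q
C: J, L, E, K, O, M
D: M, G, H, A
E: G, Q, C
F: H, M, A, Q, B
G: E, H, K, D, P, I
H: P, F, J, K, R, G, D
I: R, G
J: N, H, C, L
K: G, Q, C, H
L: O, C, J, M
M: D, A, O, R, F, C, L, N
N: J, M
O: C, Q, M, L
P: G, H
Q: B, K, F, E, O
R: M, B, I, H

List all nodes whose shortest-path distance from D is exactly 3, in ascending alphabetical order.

Level 0: D
Level 1: A, G, H, M
Level 2: C, E, F, I, J, K, L, N, O, P, R
Level 3: B, Q

B, Q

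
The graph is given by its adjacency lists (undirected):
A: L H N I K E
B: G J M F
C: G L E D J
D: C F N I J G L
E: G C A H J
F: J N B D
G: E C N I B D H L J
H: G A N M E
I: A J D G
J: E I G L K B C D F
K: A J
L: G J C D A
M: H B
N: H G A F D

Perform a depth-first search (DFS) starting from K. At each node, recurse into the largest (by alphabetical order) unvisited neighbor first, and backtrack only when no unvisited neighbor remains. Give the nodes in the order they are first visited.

Visit K
K → J
J → L
L → G
G → N
N → H
H → M
M → B
B → F
F → D
D → I
I → A
A → E
E → C

K -> J -> L -> G -> N -> H -> M -> B -> F -> D -> I -> A -> E -> C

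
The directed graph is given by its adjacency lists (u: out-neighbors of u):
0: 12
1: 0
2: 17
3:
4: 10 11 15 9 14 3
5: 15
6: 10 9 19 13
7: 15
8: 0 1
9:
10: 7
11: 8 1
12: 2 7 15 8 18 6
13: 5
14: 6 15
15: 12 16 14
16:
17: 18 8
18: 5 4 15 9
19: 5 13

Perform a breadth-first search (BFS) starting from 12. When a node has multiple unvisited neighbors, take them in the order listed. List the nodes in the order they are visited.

Visit 12; enqueue 2, 7, 15, 8, 18, 6 → queue [2, 7, 15, 8, 18, 6]
Visit 2; enqueue 17 → queue [7, 15, 8, 18, 6, 17]
Visit 7 → queue [15, 8, 18, 6, 17]
Visit 15; enqueue 16, 14 → queue [8, 18, 6, 17, 16, 14]
Visit 8; enqueue 0, 1 → queue [18, 6, 17, 16, 14, 0, 1]
Visit 18; enqueue 5, 4, 9 → queue [6, 17, 16, 14, 0, 1, 5, 4, 9]
Visit 6; enqueue 10, 19, 13 → queue [17, 16, 14, 0, 1, 5, 4, 9, 10, 19, 13]
Visit 17 → queue [16, 14, 0, 1, 5, 4, 9, 10, 19, 13]
Visit 16 → queue [14, 0, 1, 5, 4, 9, 10, 19, 13]
Visit 14 → queue [0, 1, 5, 4, 9, 10, 19, 13]
Visit 0 → queue [1, 5, 4, 9, 10, 19, 13]
Visit 1 → queue [5, 4, 9, 10, 19, 13]
Visit 5 → queue [4, 9, 10, 19, 13]
Visit 4; enqueue 11, 3 → queue [9, 10, 19, 13, 11, 3]
Visit 9 → queue [10, 19, 13, 11, 3]
Visit 10 → queue [19, 13, 11, 3]
Visit 19 → queue [13, 11, 3]
Visit 13 → queue [11, 3]
Visit 11 → queue [3]
Visit 3 → queue []

12 -> 2 -> 7 -> 15 -> 8 -> 18 -> 6 -> 17 -> 16 -> 14 -> 0 -> 1 -> 5 -> 4 -> 9 -> 10 -> 19 -> 13 -> 11 -> 3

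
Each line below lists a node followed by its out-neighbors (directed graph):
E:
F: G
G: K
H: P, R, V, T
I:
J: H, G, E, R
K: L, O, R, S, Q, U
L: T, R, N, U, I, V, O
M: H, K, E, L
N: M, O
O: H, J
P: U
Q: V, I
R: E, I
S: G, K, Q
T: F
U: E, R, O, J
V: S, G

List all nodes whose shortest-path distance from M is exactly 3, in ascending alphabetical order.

F, G, J

Level 0: M
Level 1: E, H, K, L
Level 2: I, N, O, P, Q, R, S, T, U, V
Level 3: F, G, J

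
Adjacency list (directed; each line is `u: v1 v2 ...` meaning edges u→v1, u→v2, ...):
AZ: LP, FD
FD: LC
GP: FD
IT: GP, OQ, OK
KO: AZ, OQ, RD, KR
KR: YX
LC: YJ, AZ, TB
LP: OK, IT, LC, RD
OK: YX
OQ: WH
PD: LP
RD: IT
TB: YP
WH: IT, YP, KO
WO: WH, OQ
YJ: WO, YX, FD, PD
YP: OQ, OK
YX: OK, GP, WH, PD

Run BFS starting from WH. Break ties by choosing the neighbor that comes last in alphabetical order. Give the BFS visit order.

WH → YP → KO → IT → OQ → OK → RD → KR → AZ → GP → YX → LP → FD → PD → LC → YJ → TB → WO

Visit WH; enqueue YP, KO, IT → queue [YP, KO, IT]
Visit YP; enqueue OQ, OK → queue [KO, IT, OQ, OK]
Visit KO; enqueue RD, KR, AZ → queue [IT, OQ, OK, RD, KR, AZ]
Visit IT; enqueue GP → queue [OQ, OK, RD, KR, AZ, GP]
Visit OQ → queue [OK, RD, KR, AZ, GP]
Visit OK; enqueue YX → queue [RD, KR, AZ, GP, YX]
Visit RD → queue [KR, AZ, GP, YX]
Visit KR → queue [AZ, GP, YX]
Visit AZ; enqueue LP, FD → queue [GP, YX, LP, FD]
Visit GP → queue [YX, LP, FD]
Visit YX; enqueue PD → queue [LP, FD, PD]
Visit LP; enqueue LC → queue [FD, PD, LC]
Visit FD → queue [PD, LC]
Visit PD → queue [LC]
Visit LC; enqueue YJ, TB → queue [YJ, TB]
Visit YJ; enqueue WO → queue [TB, WO]
Visit TB → queue [WO]
Visit WO → queue []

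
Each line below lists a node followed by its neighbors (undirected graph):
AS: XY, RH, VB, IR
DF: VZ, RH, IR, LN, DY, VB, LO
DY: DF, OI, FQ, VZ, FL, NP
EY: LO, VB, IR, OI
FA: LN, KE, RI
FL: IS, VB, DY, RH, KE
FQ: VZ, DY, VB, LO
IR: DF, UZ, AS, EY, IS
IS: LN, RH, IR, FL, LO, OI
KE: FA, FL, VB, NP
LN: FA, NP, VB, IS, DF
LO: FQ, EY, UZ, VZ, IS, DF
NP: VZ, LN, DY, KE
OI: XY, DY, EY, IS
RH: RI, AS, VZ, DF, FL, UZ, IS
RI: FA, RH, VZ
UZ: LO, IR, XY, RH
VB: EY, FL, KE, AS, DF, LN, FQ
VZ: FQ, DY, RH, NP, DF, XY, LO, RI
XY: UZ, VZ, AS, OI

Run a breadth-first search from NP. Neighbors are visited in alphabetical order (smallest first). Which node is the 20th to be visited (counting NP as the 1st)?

UZ

Visit NP; enqueue DY, KE, LN, VZ → queue [DY, KE, LN, VZ]
Visit DY; enqueue DF, FL, FQ, OI → queue [KE, LN, VZ, DF, FL, FQ, OI]
Visit KE; enqueue FA, VB → queue [LN, VZ, DF, FL, FQ, OI, FA, VB]
Visit LN; enqueue IS → queue [VZ, DF, FL, FQ, OI, FA, VB, IS]
Visit VZ; enqueue LO, RH, RI, XY → queue [DF, FL, FQ, OI, FA, VB, IS, LO, RH, RI, XY]
Visit DF; enqueue IR → queue [FL, FQ, OI, FA, VB, IS, LO, RH, RI, XY, IR]
Visit FL → queue [FQ, OI, FA, VB, IS, LO, RH, RI, XY, IR]
Visit FQ → queue [OI, FA, VB, IS, LO, RH, RI, XY, IR]
Visit OI; enqueue EY → queue [FA, VB, IS, LO, RH, RI, XY, IR, EY]
Visit FA → queue [VB, IS, LO, RH, RI, XY, IR, EY]
Visit VB; enqueue AS → queue [IS, LO, RH, RI, XY, IR, EY, AS]
Visit IS → queue [LO, RH, RI, XY, IR, EY, AS]
Visit LO; enqueue UZ → queue [RH, RI, XY, IR, EY, AS, UZ]
Visit RH → queue [RI, XY, IR, EY, AS, UZ]
Visit RI → queue [XY, IR, EY, AS, UZ]
Visit XY → queue [IR, EY, AS, UZ]
Visit IR → queue [EY, AS, UZ]
Visit EY → queue [AS, UZ]
Visit AS → queue [UZ]
Visit UZ → queue []

Visit order: NP, DY, KE, LN, VZ, DF, FL, FQ, OI, FA, VB, IS, LO, RH, RI, XY, IR, EY, AS, UZ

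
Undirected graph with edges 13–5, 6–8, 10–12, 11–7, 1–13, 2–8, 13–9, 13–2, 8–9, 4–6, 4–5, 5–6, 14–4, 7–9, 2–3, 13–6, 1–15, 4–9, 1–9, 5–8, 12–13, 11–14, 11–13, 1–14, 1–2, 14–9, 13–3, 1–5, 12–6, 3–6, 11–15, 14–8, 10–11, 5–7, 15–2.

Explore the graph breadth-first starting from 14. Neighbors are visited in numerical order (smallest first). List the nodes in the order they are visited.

14, 1, 4, 8, 9, 11, 2, 5, 13, 15, 6, 7, 10, 3, 12

Visit 14; enqueue 1, 4, 8, 9, 11 → queue [1, 4, 8, 9, 11]
Visit 1; enqueue 2, 5, 13, 15 → queue [4, 8, 9, 11, 2, 5, 13, 15]
Visit 4; enqueue 6 → queue [8, 9, 11, 2, 5, 13, 15, 6]
Visit 8 → queue [9, 11, 2, 5, 13, 15, 6]
Visit 9; enqueue 7 → queue [11, 2, 5, 13, 15, 6, 7]
Visit 11; enqueue 10 → queue [2, 5, 13, 15, 6, 7, 10]
Visit 2; enqueue 3 → queue [5, 13, 15, 6, 7, 10, 3]
Visit 5 → queue [13, 15, 6, 7, 10, 3]
Visit 13; enqueue 12 → queue [15, 6, 7, 10, 3, 12]
Visit 15 → queue [6, 7, 10, 3, 12]
Visit 6 → queue [7, 10, 3, 12]
Visit 7 → queue [10, 3, 12]
Visit 10 → queue [3, 12]
Visit 3 → queue [12]
Visit 12 → queue []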